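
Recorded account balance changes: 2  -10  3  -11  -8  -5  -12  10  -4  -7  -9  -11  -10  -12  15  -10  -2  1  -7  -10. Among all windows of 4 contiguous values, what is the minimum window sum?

2 -10 3 -11 → sum -16
-10 3 -11 -8 → sum -26
3 -11 -8 -5 → sum -21
-11 -8 -5 -12 → sum -36
-8 -5 -12 10 → sum -15
-5 -12 10 -4 → sum -11
-12 10 -4 -7 → sum -13
10 -4 -7 -9 → sum -10
-4 -7 -9 -11 → sum -31
-7 -9 -11 -10 → sum -37
-9 -11 -10 -12 → sum -42
-11 -10 -12 15 → sum -18
-10 -12 15 -10 → sum -17
-12 15 -10 -2 → sum -9
15 -10 -2 1 → sum 4
-10 -2 1 -7 → sum -18
-2 1 -7 -10 → sum -18
Minimum of these is -42.

-42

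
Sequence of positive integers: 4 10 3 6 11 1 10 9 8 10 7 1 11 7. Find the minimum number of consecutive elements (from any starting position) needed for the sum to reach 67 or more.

add 4: running sum 4 < 67
add 10: running sum 14 < 67
add 3: running sum 17 < 67
add 6: running sum 23 < 67
add 11: running sum 34 < 67
add 1: running sum 35 < 67
add 10: running sum 45 < 67
add 9: running sum 54 < 67
add 8: running sum 62 < 67
end 9: [10, 3, 6, 11, 1, 10, 9, 8, 10] sum 68, len 9
end 10: [10, 3, 6, 11, 1, 10, 9, 8, 10, 7] sum 75, len 10
end 11: [10, 3, 6, 11, 1, 10, 9, 8, 10, 7, 1] sum 76, len 11
end 12: [11, 1, 10, 9, 8, 10, 7, 1, 11] sum 68, len 9
end 13: [11, 1, 10, 9, 8, 10, 7, 1, 11, 7] sum 75, len 10
Shortest qualifying length: 9.

9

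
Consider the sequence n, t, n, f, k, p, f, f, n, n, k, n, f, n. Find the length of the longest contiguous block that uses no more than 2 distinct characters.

[n] 1 distinct, len 1
[n, t] 2 distinct, len 2
[n, t, n] 2 distinct, len 3
[n, f] 2 distinct, len 2
[f, k] 2 distinct, len 2
[k, p] 2 distinct, len 2
[p, f] 2 distinct, len 2
[p, f, f] 2 distinct, len 3
[f, f, n] 2 distinct, len 3
[f, f, n, n] 2 distinct, len 4
[n, n, k] 2 distinct, len 3
[n, n, k, n] 2 distinct, len 4
[n, f] 2 distinct, len 2
[n, f, n] 2 distinct, len 3
Longest length with ≤2 distinct: 4.

4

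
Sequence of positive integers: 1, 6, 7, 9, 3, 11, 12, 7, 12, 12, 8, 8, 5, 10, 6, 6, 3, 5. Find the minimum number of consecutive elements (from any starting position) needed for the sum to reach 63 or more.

7

add 1: running sum 1 < 63
add 6: running sum 7 < 63
add 7: running sum 14 < 63
add 9: running sum 23 < 63
add 3: running sum 26 < 63
add 11: running sum 37 < 63
add 12: running sum 49 < 63
add 7: running sum 56 < 63
end 8: [6, 7, 9, 3, 11, 12, 7, 12] sum 67, len 8
end 9: [9, 3, 11, 12, 7, 12, 12] sum 66, len 7
end 10: [3, 11, 12, 7, 12, 12, 8] sum 65, len 7
end 11: [11, 12, 7, 12, 12, 8, 8] sum 70, len 7
end 12: [12, 7, 12, 12, 8, 8, 5] sum 64, len 7
end 13: [12, 7, 12, 12, 8, 8, 5, 10] sum 74, len 8
end 14: [7, 12, 12, 8, 8, 5, 10, 6] sum 68, len 8
end 15: [12, 12, 8, 8, 5, 10, 6, 6] sum 67, len 8
end 16: [12, 12, 8, 8, 5, 10, 6, 6, 3] sum 70, len 9
end 17: [12, 8, 8, 5, 10, 6, 6, 3, 5] sum 63, len 9
Shortest qualifying length: 7.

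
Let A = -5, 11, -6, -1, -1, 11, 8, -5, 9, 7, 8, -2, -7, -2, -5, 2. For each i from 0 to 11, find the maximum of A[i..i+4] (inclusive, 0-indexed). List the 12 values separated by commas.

-5 11 -6 -1 -1 → max 11
11 -6 -1 -1 11 → max 11
-6 -1 -1 11 8 → max 11
-1 -1 11 8 -5 → max 11
-1 11 8 -5 9 → max 11
11 8 -5 9 7 → max 11
8 -5 9 7 8 → max 9
-5 9 7 8 -2 → max 9
9 7 8 -2 -7 → max 9
7 8 -2 -7 -2 → max 8
8 -2 -7 -2 -5 → max 8
-2 -7 -2 -5 2 → max 2

11, 11, 11, 11, 11, 11, 9, 9, 9, 8, 8, 2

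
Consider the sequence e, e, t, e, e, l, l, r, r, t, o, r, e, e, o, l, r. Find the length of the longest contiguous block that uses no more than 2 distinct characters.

[e] 1 distinct, len 1
[e, e] 1 distinct, len 2
[e, e, t] 2 distinct, len 3
[e, e, t, e] 2 distinct, len 4
[e, e, t, e, e] 2 distinct, len 5
[e, e, l] 2 distinct, len 3
[e, e, l, l] 2 distinct, len 4
[l, l, r] 2 distinct, len 3
[l, l, r, r] 2 distinct, len 4
[r, r, t] 2 distinct, len 3
[t, o] 2 distinct, len 2
[o, r] 2 distinct, len 2
[r, e] 2 distinct, len 2
[r, e, e] 2 distinct, len 3
[e, e, o] 2 distinct, len 3
[o, l] 2 distinct, len 2
[l, r] 2 distinct, len 2
Longest length with ≤2 distinct: 5.

5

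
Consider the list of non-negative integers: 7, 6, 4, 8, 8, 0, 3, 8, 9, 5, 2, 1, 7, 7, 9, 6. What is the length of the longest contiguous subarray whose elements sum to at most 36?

8

→ 7: sum 7, len 1
→ 6: sum 13, len 2
→ 4: sum 17, len 3
→ 8: sum 25, len 4
→ 8: sum 33, len 5
→ 0: sum 33, len 6
→ 3: sum 36, len 7
→ 8 (dropped 7, 6): sum 31, len 6
→ 9 (dropped 4): sum 36, len 6
→ 5 (dropped 8): sum 33, len 6
→ 2: sum 35, len 7
→ 1: sum 36, len 8
→ 7 (dropped 8): sum 35, len 8
→ 7 (dropped 0, 3, 8): sum 31, len 6
→ 9 (dropped 9): sum 31, len 6
→ 6 (dropped 5): sum 32, len 6
Longest length seen: 8.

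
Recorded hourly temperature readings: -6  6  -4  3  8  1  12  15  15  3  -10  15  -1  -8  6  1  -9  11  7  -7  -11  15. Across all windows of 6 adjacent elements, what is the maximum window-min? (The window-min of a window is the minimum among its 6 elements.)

Each size-6 window and its min:
-6 6 -4 3 8 1 → min -6
6 -4 3 8 1 12 → min -4
-4 3 8 1 12 15 → min -4
3 8 1 12 15 15 → min 1
8 1 12 15 15 3 → min 1
1 12 15 15 3 -10 → min -10
12 15 15 3 -10 15 → min -10
15 15 3 -10 15 -1 → min -10
15 3 -10 15 -1 -8 → min -10
3 -10 15 -1 -8 6 → min -10
-10 15 -1 -8 6 1 → min -10
15 -1 -8 6 1 -9 → min -9
-1 -8 6 1 -9 11 → min -9
-8 6 1 -9 11 7 → min -9
6 1 -9 11 7 -7 → min -9
1 -9 11 7 -7 -11 → min -11
-9 11 7 -7 -11 15 → min -11
Maximum of these is 1.

1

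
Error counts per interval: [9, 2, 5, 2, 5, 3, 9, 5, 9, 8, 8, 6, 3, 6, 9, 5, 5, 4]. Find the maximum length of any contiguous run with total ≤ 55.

9

add 9: [9] sum 9, len 1
add 2: [9, 2] sum 11, len 2
add 5: [9, 2, 5] sum 16, len 3
add 2: [9, 2, 5, 2] sum 18, len 4
add 5: [9, 2, 5, 2, 5] sum 23, len 5
add 3: [9, 2, 5, 2, 5, 3] sum 26, len 6
add 9: [9, 2, 5, 2, 5, 3, 9] sum 35, len 7
add 5: [9, 2, 5, 2, 5, 3, 9, 5] sum 40, len 8
add 9: [9, 2, 5, 2, 5, 3, 9, 5, 9] sum 49, len 9
add 8: [2, 5, 2, 5, 3, 9, 5, 9, 8] sum 48, len 9
add 8: [5, 2, 5, 3, 9, 5, 9, 8, 8] sum 54, len 9
add 6: [2, 5, 3, 9, 5, 9, 8, 8, 6] sum 55, len 9
add 3: [3, 9, 5, 9, 8, 8, 6, 3] sum 51, len 8
add 6: [9, 5, 9, 8, 8, 6, 3, 6] sum 54, len 8
add 9: [5, 9, 8, 8, 6, 3, 6, 9] sum 54, len 8
add 5: [9, 8, 8, 6, 3, 6, 9, 5] sum 54, len 8
add 5: [8, 8, 6, 3, 6, 9, 5, 5] sum 50, len 8
add 4: [8, 8, 6, 3, 6, 9, 5, 5, 4] sum 54, len 9
Longest length seen: 9.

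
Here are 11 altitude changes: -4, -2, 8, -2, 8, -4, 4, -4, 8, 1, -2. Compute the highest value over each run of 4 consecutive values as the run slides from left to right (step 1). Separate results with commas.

8, 8, 8, 8, 8, 8, 8, 8

-4 -2 8 -2 → max 8
-2 8 -2 8 → max 8
8 -2 8 -4 → max 8
-2 8 -4 4 → max 8
8 -4 4 -4 → max 8
-4 4 -4 8 → max 8
4 -4 8 1 → max 8
-4 8 1 -2 → max 8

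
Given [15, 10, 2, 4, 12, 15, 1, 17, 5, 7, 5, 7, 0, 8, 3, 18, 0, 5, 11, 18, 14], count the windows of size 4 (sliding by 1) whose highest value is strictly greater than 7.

(15, 10, 2, 4) → max 15  > 7 ✓
(10, 2, 4, 12) → max 12  > 7 ✓
(2, 4, 12, 15) → max 15  > 7 ✓
(4, 12, 15, 1) → max 15  > 7 ✓
(12, 15, 1, 17) → max 17  > 7 ✓
(15, 1, 17, 5) → max 17  > 7 ✓
(1, 17, 5, 7) → max 17  > 7 ✓
(17, 5, 7, 5) → max 17  > 7 ✓
(5, 7, 5, 7) → max 7
(7, 5, 7, 0) → max 7
(5, 7, 0, 8) → max 8  > 7 ✓
(7, 0, 8, 3) → max 8  > 7 ✓
(0, 8, 3, 18) → max 18  > 7 ✓
(8, 3, 18, 0) → max 18  > 7 ✓
(3, 18, 0, 5) → max 18  > 7 ✓
(18, 0, 5, 11) → max 18  > 7 ✓
(0, 5, 11, 18) → max 18  > 7 ✓
(5, 11, 18, 14) → max 18  > 7 ✓
16 windows satisfy the condition.

16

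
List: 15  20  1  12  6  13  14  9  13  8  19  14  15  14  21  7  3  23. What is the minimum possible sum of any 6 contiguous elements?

Window sums for each of the 13 positions:
[15, 20, 1, 12, 6, 13] → sum 67
[20, 1, 12, 6, 13, 14] → sum 66
[1, 12, 6, 13, 14, 9] → sum 55
[12, 6, 13, 14, 9, 13] → sum 67
[6, 13, 14, 9, 13, 8] → sum 63
[13, 14, 9, 13, 8, 19] → sum 76
[14, 9, 13, 8, 19, 14] → sum 77
[9, 13, 8, 19, 14, 15] → sum 78
[13, 8, 19, 14, 15, 14] → sum 83
[8, 19, 14, 15, 14, 21] → sum 91
[19, 14, 15, 14, 21, 7] → sum 90
[14, 15, 14, 21, 7, 3] → sum 74
[15, 14, 21, 7, 3, 23] → sum 83
Minimum of these is 55.

55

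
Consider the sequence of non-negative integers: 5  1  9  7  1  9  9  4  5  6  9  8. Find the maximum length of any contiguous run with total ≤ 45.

8

add 5: [5] sum 5, len 1
add 1: [5, 1] sum 6, len 2
add 9: [5, 1, 9] sum 15, len 3
add 7: [5, 1, 9, 7] sum 22, len 4
add 1: [5, 1, 9, 7, 1] sum 23, len 5
add 9: [5, 1, 9, 7, 1, 9] sum 32, len 6
add 9: [5, 1, 9, 7, 1, 9, 9] sum 41, len 7
add 4: [5, 1, 9, 7, 1, 9, 9, 4] sum 45, len 8
add 5: [1, 9, 7, 1, 9, 9, 4, 5] sum 45, len 8
add 6: [7, 1, 9, 9, 4, 5, 6] sum 41, len 7
add 9: [1, 9, 9, 4, 5, 6, 9] sum 43, len 7
add 8: [9, 4, 5, 6, 9, 8] sum 41, len 6
Longest length seen: 8.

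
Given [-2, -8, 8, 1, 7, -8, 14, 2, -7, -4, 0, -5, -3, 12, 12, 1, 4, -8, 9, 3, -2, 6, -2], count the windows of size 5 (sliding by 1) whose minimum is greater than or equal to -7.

8

[-2, -8, 8, 1, 7] → min -8
[-8, 8, 1, 7, -8] → min -8
[8, 1, 7, -8, 14] → min -8
[1, 7, -8, 14, 2] → min -8
[7, -8, 14, 2, -7] → min -8
[-8, 14, 2, -7, -4] → min -8
[14, 2, -7, -4, 0] → min -7  ≥ -7 ✓
[2, -7, -4, 0, -5] → min -7  ≥ -7 ✓
[-7, -4, 0, -5, -3] → min -7  ≥ -7 ✓
[-4, 0, -5, -3, 12] → min -5  ≥ -7 ✓
[0, -5, -3, 12, 12] → min -5  ≥ -7 ✓
[-5, -3, 12, 12, 1] → min -5  ≥ -7 ✓
[-3, 12, 12, 1, 4] → min -3  ≥ -7 ✓
[12, 12, 1, 4, -8] → min -8
[12, 1, 4, -8, 9] → min -8
[1, 4, -8, 9, 3] → min -8
[4, -8, 9, 3, -2] → min -8
[-8, 9, 3, -2, 6] → min -8
[9, 3, -2, 6, -2] → min -2  ≥ -7 ✓
8 windows satisfy the condition.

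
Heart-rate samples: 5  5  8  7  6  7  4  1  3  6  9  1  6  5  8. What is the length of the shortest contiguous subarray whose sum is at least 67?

Extend right; whenever the sum reaches 67, record the length and shrink from the left:
add 5: running sum 5 < 67
add 5: running sum 10 < 67
add 8: running sum 18 < 67
add 7: running sum 25 < 67
add 6: running sum 31 < 67
add 7: running sum 38 < 67
add 4: running sum 42 < 67
add 1: running sum 43 < 67
add 3: running sum 46 < 67
add 6: running sum 52 < 67
add 9: running sum 61 < 67
add 1: running sum 62 < 67
add 6: shortest ending here [5, 5, 8, 7, 6, 7, 4, 1, 3, 6, 9, 1, 6] sum 68, len 13
add 5: shortest ending here [5, 8, 7, 6, 7, 4, 1, 3, 6, 9, 1, 6, 5] sum 68, len 13
add 8: shortest ending here [8, 7, 6, 7, 4, 1, 3, 6, 9, 1, 6, 5, 8] sum 71, len 13
Shortest qualifying length: 13.

13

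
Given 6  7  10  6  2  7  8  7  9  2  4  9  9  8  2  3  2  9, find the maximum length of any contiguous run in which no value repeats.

5

[6] len 1
[6, 7] len 2
[6, 7, 10] len 3
[7, 10, 6] len 3
[7, 10, 6, 2] len 4
[10, 6, 2, 7] len 4
[10, 6, 2, 7, 8] len 5
[8, 7] len 2
[8, 7, 9] len 3
[8, 7, 9, 2] len 4
[8, 7, 9, 2, 4] len 5
[2, 4, 9] len 3
[9] len 1
[9, 8] len 2
[9, 8, 2] len 3
[9, 8, 2, 3] len 4
[3, 2] len 2
[3, 2, 9] len 3
Longest all-distinct length: 5.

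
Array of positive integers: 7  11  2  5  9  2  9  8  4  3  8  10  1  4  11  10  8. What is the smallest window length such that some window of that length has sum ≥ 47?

add 7: running sum 7 < 47
add 11: running sum 18 < 47
add 2: running sum 20 < 47
add 5: running sum 25 < 47
add 9: running sum 34 < 47
add 2: running sum 36 < 47
add 9: running sum 45 < 47
end 7: [7, 11, 2, 5, 9, 2, 9, 8] sum 53, len 8
end 8: [11, 2, 5, 9, 2, 9, 8, 4] sum 50, len 8
end 9: [11, 2, 5, 9, 2, 9, 8, 4, 3] sum 53, len 9
end 10: [5, 9, 2, 9, 8, 4, 3, 8] sum 48, len 8
end 11: [9, 2, 9, 8, 4, 3, 8, 10] sum 53, len 8
end 12: [9, 2, 9, 8, 4, 3, 8, 10, 1] sum 54, len 9
end 13: [9, 8, 4, 3, 8, 10, 1, 4] sum 47, len 8
end 14: [8, 4, 3, 8, 10, 1, 4, 11] sum 49, len 8
end 15: [3, 8, 10, 1, 4, 11, 10] sum 47, len 7
end 16: [8, 10, 1, 4, 11, 10, 8] sum 52, len 7
Shortest qualifying length: 7.

7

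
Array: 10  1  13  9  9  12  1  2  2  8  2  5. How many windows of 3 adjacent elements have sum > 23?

3

10 1 13 → sum 24  > 23 ✓
1 13 9 → sum 23
13 9 9 → sum 31  > 23 ✓
9 9 12 → sum 30  > 23 ✓
9 12 1 → sum 22
12 1 2 → sum 15
1 2 2 → sum 5
2 2 8 → sum 12
2 8 2 → sum 12
8 2 5 → sum 15
3 windows satisfy the condition.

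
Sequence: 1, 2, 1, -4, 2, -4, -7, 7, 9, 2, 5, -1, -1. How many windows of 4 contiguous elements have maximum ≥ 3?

6

(1, 2, 1, -4) → max 2
(2, 1, -4, 2) → max 2
(1, -4, 2, -4) → max 2
(-4, 2, -4, -7) → max 2
(2, -4, -7, 7) → max 7  ≥ 3 ✓
(-4, -7, 7, 9) → max 9  ≥ 3 ✓
(-7, 7, 9, 2) → max 9  ≥ 3 ✓
(7, 9, 2, 5) → max 9  ≥ 3 ✓
(9, 2, 5, -1) → max 9  ≥ 3 ✓
(2, 5, -1, -1) → max 5  ≥ 3 ✓
6 windows satisfy the condition.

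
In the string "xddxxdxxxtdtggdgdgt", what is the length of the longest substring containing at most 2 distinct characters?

9

Extend right; when distinct count exceeds 2, shrink from the left:
add x: window [x] (1 distinct), len 1
add d: window [x, d] (2 distinct), len 2
add d: window [x, d, d] (2 distinct), len 3
add x: window [x, d, d, x] (2 distinct), len 4
add x: window [x, d, d, x, x] (2 distinct), len 5
add d: window [x, d, d, x, x, d] (2 distinct), len 6
add x: window [x, d, d, x, x, d, x] (2 distinct), len 7
add x: window [x, d, d, x, x, d, x, x] (2 distinct), len 8
add x: window [x, d, d, x, x, d, x, x, x] (2 distinct), len 9
add t: window [x, x, x, t] (2 distinct), len 4
add d: window [t, d] (2 distinct), len 2
add t: window [t, d, t] (2 distinct), len 3
add g: window [t, g] (2 distinct), len 2
add g: window [t, g, g] (2 distinct), len 3
add d: window [g, g, d] (2 distinct), len 3
add g: window [g, g, d, g] (2 distinct), len 4
add d: window [g, g, d, g, d] (2 distinct), len 5
add g: window [g, g, d, g, d, g] (2 distinct), len 6
add t: window [g, t] (2 distinct), len 2
Longest length with ≤2 distinct: 9.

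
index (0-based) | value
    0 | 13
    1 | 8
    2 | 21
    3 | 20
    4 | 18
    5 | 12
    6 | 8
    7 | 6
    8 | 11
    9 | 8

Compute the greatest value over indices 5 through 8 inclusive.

12

Elements at indices 5..8: 12, 8, 6, 11
max(12, 8, 6, 11) = 12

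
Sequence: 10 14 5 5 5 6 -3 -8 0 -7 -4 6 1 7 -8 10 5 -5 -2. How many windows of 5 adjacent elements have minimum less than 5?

(10, 14, 5, 5, 5) → min 5
(14, 5, 5, 5, 6) → min 5
(5, 5, 5, 6, -3) → min -3  < 5 ✓
(5, 5, 6, -3, -8) → min -8  < 5 ✓
(5, 6, -3, -8, 0) → min -8  < 5 ✓
(6, -3, -8, 0, -7) → min -8  < 5 ✓
(-3, -8, 0, -7, -4) → min -8  < 5 ✓
(-8, 0, -7, -4, 6) → min -8  < 5 ✓
(0, -7, -4, 6, 1) → min -7  < 5 ✓
(-7, -4, 6, 1, 7) → min -7  < 5 ✓
(-4, 6, 1, 7, -8) → min -8  < 5 ✓
(6, 1, 7, -8, 10) → min -8  < 5 ✓
(1, 7, -8, 10, 5) → min -8  < 5 ✓
(7, -8, 10, 5, -5) → min -8  < 5 ✓
(-8, 10, 5, -5, -2) → min -8  < 5 ✓
13 windows satisfy the condition.

13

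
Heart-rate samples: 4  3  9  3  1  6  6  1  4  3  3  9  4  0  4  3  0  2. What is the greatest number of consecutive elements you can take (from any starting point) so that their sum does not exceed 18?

6

Extend to the right; shrink from the left whenever the sum exceeds 18:
[4] sum 4 len 1
[4, 3] sum 7 len 2
[4, 3, 9] sum 16 len 3
[3, 9, 3] sum 15 len 3
[3, 9, 3, 1] sum 16 len 4
[3, 1, 6] sum 10 len 3
[3, 1, 6, 6] sum 16 len 4
[3, 1, 6, 6, 1] sum 17 len 5
[1, 6, 6, 1, 4] sum 18 len 5
[6, 1, 4, 3] sum 14 len 4
[6, 1, 4, 3, 3] sum 17 len 5
[3, 3, 9] sum 15 len 3
[3, 9, 4] sum 16 len 3
[3, 9, 4, 0] sum 16 len 4
[9, 4, 0, 4] sum 17 len 4
[4, 0, 4, 3] sum 11 len 4
[4, 0, 4, 3, 0] sum 11 len 5
[4, 0, 4, 3, 0, 2] sum 13 len 6
Longest length seen: 6.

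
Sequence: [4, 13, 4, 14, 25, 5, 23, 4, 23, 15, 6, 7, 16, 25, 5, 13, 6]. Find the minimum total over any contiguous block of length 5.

Each size-5 window and its sum:
(4, 13, 4, 14, 25) → sum 60
(13, 4, 14, 25, 5) → sum 61
(4, 14, 25, 5, 23) → sum 71
(14, 25, 5, 23, 4) → sum 71
(25, 5, 23, 4, 23) → sum 80
(5, 23, 4, 23, 15) → sum 70
(23, 4, 23, 15, 6) → sum 71
(4, 23, 15, 6, 7) → sum 55
(23, 15, 6, 7, 16) → sum 67
(15, 6, 7, 16, 25) → sum 69
(6, 7, 16, 25, 5) → sum 59
(7, 16, 25, 5, 13) → sum 66
(16, 25, 5, 13, 6) → sum 65
Minimum of these is 55.

55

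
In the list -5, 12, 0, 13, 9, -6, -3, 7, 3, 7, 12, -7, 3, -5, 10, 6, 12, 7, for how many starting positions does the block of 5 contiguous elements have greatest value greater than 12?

(-5, 12, 0, 13, 9) → max 13  > 12 ✓
(12, 0, 13, 9, -6) → max 13  > 12 ✓
(0, 13, 9, -6, -3) → max 13  > 12 ✓
(13, 9, -6, -3, 7) → max 13  > 12 ✓
(9, -6, -3, 7, 3) → max 9
(-6, -3, 7, 3, 7) → max 7
(-3, 7, 3, 7, 12) → max 12
(7, 3, 7, 12, -7) → max 12
(3, 7, 12, -7, 3) → max 12
(7, 12, -7, 3, -5) → max 12
(12, -7, 3, -5, 10) → max 12
(-7, 3, -5, 10, 6) → max 10
(3, -5, 10, 6, 12) → max 12
(-5, 10, 6, 12, 7) → max 12
4 windows satisfy the condition.

4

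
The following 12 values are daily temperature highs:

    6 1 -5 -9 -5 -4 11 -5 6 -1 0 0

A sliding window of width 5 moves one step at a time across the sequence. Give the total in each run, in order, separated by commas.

-12, -22, -12, -12, 3, 7, 11, 0

6 1 -5 -9 -5 → sum -12
1 -5 -9 -5 -4 → sum -22
-5 -9 -5 -4 11 → sum -12
-9 -5 -4 11 -5 → sum -12
-5 -4 11 -5 6 → sum 3
-4 11 -5 6 -1 → sum 7
11 -5 6 -1 0 → sum 11
-5 6 -1 0 0 → sum 0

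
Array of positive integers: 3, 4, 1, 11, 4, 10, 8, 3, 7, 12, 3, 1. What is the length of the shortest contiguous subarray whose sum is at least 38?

5

add 3: running sum 3 < 38
add 4: running sum 7 < 38
add 1: running sum 8 < 38
add 11: running sum 19 < 38
add 4: running sum 23 < 38
add 10: running sum 33 < 38
end 6: [4, 1, 11, 4, 10, 8] sum 38, len 6
end 7: [4, 1, 11, 4, 10, 8, 3] sum 41, len 7
end 8: [11, 4, 10, 8, 3, 7] sum 43, len 6
end 9: [10, 8, 3, 7, 12] sum 40, len 5
end 10: [10, 8, 3, 7, 12, 3] sum 43, len 6
end 11: [10, 8, 3, 7, 12, 3, 1] sum 44, len 7
Shortest qualifying length: 5.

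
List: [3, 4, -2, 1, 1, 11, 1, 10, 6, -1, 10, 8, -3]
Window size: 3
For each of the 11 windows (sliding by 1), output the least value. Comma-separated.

3 4 -2 → min -2
4 -2 1 → min -2
-2 1 1 → min -2
1 1 11 → min 1
1 11 1 → min 1
11 1 10 → min 1
1 10 6 → min 1
10 6 -1 → min -1
6 -1 10 → min -1
-1 10 8 → min -1
10 8 -3 → min -3

-2, -2, -2, 1, 1, 1, 1, -1, -1, -1, -3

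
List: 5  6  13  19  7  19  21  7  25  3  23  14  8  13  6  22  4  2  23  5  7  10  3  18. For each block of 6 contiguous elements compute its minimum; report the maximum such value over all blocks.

7

Window mins for each of the 19 positions:
[5, 6, 13, 19, 7, 19] → min 5
[6, 13, 19, 7, 19, 21] → min 6
[13, 19, 7, 19, 21, 7] → min 7
[19, 7, 19, 21, 7, 25] → min 7
[7, 19, 21, 7, 25, 3] → min 3
[19, 21, 7, 25, 3, 23] → min 3
[21, 7, 25, 3, 23, 14] → min 3
[7, 25, 3, 23, 14, 8] → min 3
[25, 3, 23, 14, 8, 13] → min 3
[3, 23, 14, 8, 13, 6] → min 3
[23, 14, 8, 13, 6, 22] → min 6
[14, 8, 13, 6, 22, 4] → min 4
[8, 13, 6, 22, 4, 2] → min 2
[13, 6, 22, 4, 2, 23] → min 2
[6, 22, 4, 2, 23, 5] → min 2
[22, 4, 2, 23, 5, 7] → min 2
[4, 2, 23, 5, 7, 10] → min 2
[2, 23, 5, 7, 10, 3] → min 2
[23, 5, 7, 10, 3, 18] → min 3
Maximum of these is 7.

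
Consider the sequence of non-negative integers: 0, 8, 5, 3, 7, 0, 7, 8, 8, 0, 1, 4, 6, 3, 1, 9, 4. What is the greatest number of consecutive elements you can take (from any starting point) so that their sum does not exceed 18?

Extend to the right; shrink from the left whenever the sum exceeds 18:
[0] sum 0 len 1
[0, 8] sum 8 len 2
[0, 8, 5] sum 13 len 3
[0, 8, 5, 3] sum 16 len 4
[5, 3, 7] sum 15 len 3
[5, 3, 7, 0] sum 15 len 4
[3, 7, 0, 7] sum 17 len 4
[0, 7, 8] sum 15 len 3
[8, 8] sum 16 len 2
[8, 8, 0] sum 16 len 3
[8, 8, 0, 1] sum 17 len 4
[8, 0, 1, 4] sum 13 len 4
[0, 1, 4, 6] sum 11 len 4
[0, 1, 4, 6, 3] sum 14 len 5
[0, 1, 4, 6, 3, 1] sum 15 len 6
[3, 1, 9] sum 13 len 3
[3, 1, 9, 4] sum 17 len 4
Longest length seen: 6.

6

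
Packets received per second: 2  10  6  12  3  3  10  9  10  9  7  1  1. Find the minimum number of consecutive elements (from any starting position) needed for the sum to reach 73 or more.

10

add 2: running sum 2 < 73
add 10: running sum 12 < 73
add 6: running sum 18 < 73
add 12: running sum 30 < 73
add 3: running sum 33 < 73
add 3: running sum 36 < 73
add 10: running sum 46 < 73
add 9: running sum 55 < 73
add 10: running sum 65 < 73
add 9: shortest ending here [2, 10, 6, 12, 3, 3, 10, 9, 10, 9] sum 74, len 10
add 7: shortest ending here [10, 6, 12, 3, 3, 10, 9, 10, 9, 7] sum 79, len 10
add 1: shortest ending here [10, 6, 12, 3, 3, 10, 9, 10, 9, 7, 1] sum 80, len 11
add 1: shortest ending here [10, 6, 12, 3, 3, 10, 9, 10, 9, 7, 1, 1] sum 81, len 12
Shortest qualifying length: 10.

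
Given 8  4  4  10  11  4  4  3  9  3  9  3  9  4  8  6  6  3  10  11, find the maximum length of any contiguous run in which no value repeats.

5

add 8: [8] len 1
add 4: [8, 4] len 2
add 4 (repeat 4, move left end past it): [4] len 1
add 10: [4, 10] len 2
add 11: [4, 10, 11] len 3
add 4 (repeat 4, move left end past it): [10, 11, 4] len 3
add 4 (repeat 4, move left end past it): [4] len 1
add 3: [4, 3] len 2
add 9: [4, 3, 9] len 3
add 3 (repeat 3, move left end past it): [9, 3] len 2
add 9 (repeat 9, move left end past it): [3, 9] len 2
add 3 (repeat 3, move left end past it): [9, 3] len 2
add 9 (repeat 9, move left end past it): [3, 9] len 2
add 4: [3, 9, 4] len 3
add 8: [3, 9, 4, 8] len 4
add 6: [3, 9, 4, 8, 6] len 5
add 6 (repeat 6, move left end past it): [6] len 1
add 3: [6, 3] len 2
add 10: [6, 3, 10] len 3
add 11: [6, 3, 10, 11] len 4
Longest all-distinct length: 5.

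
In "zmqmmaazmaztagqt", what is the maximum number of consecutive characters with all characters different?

[z] len 1
[z, m] len 2
[z, m, q] len 3
[q, m] len 2
[m] len 1
[m, a] len 2
[a] len 1
[a, z] len 2
[a, z, m] len 3
[z, m, a] len 3
[m, a, z] len 3
[m, a, z, t] len 4
[z, t, a] len 3
[z, t, a, g] len 4
[z, t, a, g, q] len 5
[a, g, q, t] len 4
Longest all-distinct length: 5.

5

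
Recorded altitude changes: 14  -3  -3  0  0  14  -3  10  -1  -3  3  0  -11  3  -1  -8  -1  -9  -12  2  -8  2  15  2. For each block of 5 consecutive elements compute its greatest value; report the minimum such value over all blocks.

(14, -3, -3, 0, 0) → max 14
(-3, -3, 0, 0, 14) → max 14
(-3, 0, 0, 14, -3) → max 14
(0, 0, 14, -3, 10) → max 14
(0, 14, -3, 10, -1) → max 14
(14, -3, 10, -1, -3) → max 14
(-3, 10, -1, -3, 3) → max 10
(10, -1, -3, 3, 0) → max 10
(-1, -3, 3, 0, -11) → max 3
(-3, 3, 0, -11, 3) → max 3
(3, 0, -11, 3, -1) → max 3
(0, -11, 3, -1, -8) → max 3
(-11, 3, -1, -8, -1) → max 3
(3, -1, -8, -1, -9) → max 3
(-1, -8, -1, -9, -12) → max -1
(-8, -1, -9, -12, 2) → max 2
(-1, -9, -12, 2, -8) → max 2
(-9, -12, 2, -8, 2) → max 2
(-12, 2, -8, 2, 15) → max 15
(2, -8, 2, 15, 2) → max 15
Minimum of these is -1.

-1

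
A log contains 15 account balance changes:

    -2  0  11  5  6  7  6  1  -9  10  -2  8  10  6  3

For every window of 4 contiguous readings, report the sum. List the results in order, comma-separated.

Sliding a size-4 window across the 15 values:
(-2, 0, 11, 5) → sum 14
(0, 11, 5, 6) → sum 22
(11, 5, 6, 7) → sum 29
(5, 6, 7, 6) → sum 24
(6, 7, 6, 1) → sum 20
(7, 6, 1, -9) → sum 5
(6, 1, -9, 10) → sum 8
(1, -9, 10, -2) → sum 0
(-9, 10, -2, 8) → sum 7
(10, -2, 8, 10) → sum 26
(-2, 8, 10, 6) → sum 22
(8, 10, 6, 3) → sum 27

14, 22, 29, 24, 20, 5, 8, 0, 7, 26, 22, 27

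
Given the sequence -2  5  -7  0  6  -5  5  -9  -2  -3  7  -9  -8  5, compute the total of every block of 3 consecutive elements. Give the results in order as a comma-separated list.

-4, -2, -1, 1, 6, -9, -6, -14, 2, -5, -10, -12

(-2, 5, -7) → sum -4
(5, -7, 0) → sum -2
(-7, 0, 6) → sum -1
(0, 6, -5) → sum 1
(6, -5, 5) → sum 6
(-5, 5, -9) → sum -9
(5, -9, -2) → sum -6
(-9, -2, -3) → sum -14
(-2, -3, 7) → sum 2
(-3, 7, -9) → sum -5
(7, -9, -8) → sum -10
(-9, -8, 5) → sum -12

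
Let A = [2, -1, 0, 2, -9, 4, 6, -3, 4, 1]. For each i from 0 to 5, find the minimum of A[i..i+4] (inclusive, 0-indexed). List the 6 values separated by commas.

Sliding a size-5 window across the 10 values:
[2, -1, 0, 2, -9] → min -9
[-1, 0, 2, -9, 4] → min -9
[0, 2, -9, 4, 6] → min -9
[2, -9, 4, 6, -3] → min -9
[-9, 4, 6, -3, 4] → min -9
[4, 6, -3, 4, 1] → min -3

-9, -9, -9, -9, -9, -3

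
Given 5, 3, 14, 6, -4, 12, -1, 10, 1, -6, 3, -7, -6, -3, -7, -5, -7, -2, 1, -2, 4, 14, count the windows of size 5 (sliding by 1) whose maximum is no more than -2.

3

[5, 3, 14, 6, -4] → max 14
[3, 14, 6, -4, 12] → max 14
[14, 6, -4, 12, -1] → max 14
[6, -4, 12, -1, 10] → max 12
[-4, 12, -1, 10, 1] → max 12
[12, -1, 10, 1, -6] → max 12
[-1, 10, 1, -6, 3] → max 10
[10, 1, -6, 3, -7] → max 10
[1, -6, 3, -7, -6] → max 3
[-6, 3, -7, -6, -3] → max 3
[3, -7, -6, -3, -7] → max 3
[-7, -6, -3, -7, -5] → max -3  ≤ -2 ✓
[-6, -3, -7, -5, -7] → max -3  ≤ -2 ✓
[-3, -7, -5, -7, -2] → max -2  ≤ -2 ✓
[-7, -5, -7, -2, 1] → max 1
[-5, -7, -2, 1, -2] → max 1
[-7, -2, 1, -2, 4] → max 4
[-2, 1, -2, 4, 14] → max 14
3 windows satisfy the condition.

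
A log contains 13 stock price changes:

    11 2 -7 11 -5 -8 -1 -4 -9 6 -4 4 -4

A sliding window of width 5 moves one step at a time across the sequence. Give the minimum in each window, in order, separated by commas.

[11, 2, -7, 11, -5] → min -7
[2, -7, 11, -5, -8] → min -8
[-7, 11, -5, -8, -1] → min -8
[11, -5, -8, -1, -4] → min -8
[-5, -8, -1, -4, -9] → min -9
[-8, -1, -4, -9, 6] → min -9
[-1, -4, -9, 6, -4] → min -9
[-4, -9, 6, -4, 4] → min -9
[-9, 6, -4, 4, -4] → min -9

-7, -8, -8, -8, -9, -9, -9, -9, -9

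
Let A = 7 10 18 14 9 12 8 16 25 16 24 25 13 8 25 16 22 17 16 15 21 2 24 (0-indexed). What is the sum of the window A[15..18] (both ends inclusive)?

71

Elements at indices 15..18: 16, 22, 17, 16
sum(16, 22, 17, 16) = 71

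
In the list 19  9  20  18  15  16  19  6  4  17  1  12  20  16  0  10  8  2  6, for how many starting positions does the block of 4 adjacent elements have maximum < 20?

9

[19, 9, 20, 18] → max 20
[9, 20, 18, 15] → max 20
[20, 18, 15, 16] → max 20
[18, 15, 16, 19] → max 19  < 20 ✓
[15, 16, 19, 6] → max 19  < 20 ✓
[16, 19, 6, 4] → max 19  < 20 ✓
[19, 6, 4, 17] → max 19  < 20 ✓
[6, 4, 17, 1] → max 17  < 20 ✓
[4, 17, 1, 12] → max 17  < 20 ✓
[17, 1, 12, 20] → max 20
[1, 12, 20, 16] → max 20
[12, 20, 16, 0] → max 20
[20, 16, 0, 10] → max 20
[16, 0, 10, 8] → max 16  < 20 ✓
[0, 10, 8, 2] → max 10  < 20 ✓
[10, 8, 2, 6] → max 10  < 20 ✓
9 windows satisfy the condition.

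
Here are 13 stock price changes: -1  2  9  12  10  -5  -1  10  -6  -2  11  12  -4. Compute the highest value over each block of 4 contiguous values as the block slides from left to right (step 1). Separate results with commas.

Sliding a size-4 window across the 13 values:
-1 2 9 12 → max 12
2 9 12 10 → max 12
9 12 10 -5 → max 12
12 10 -5 -1 → max 12
10 -5 -1 10 → max 10
-5 -1 10 -6 → max 10
-1 10 -6 -2 → max 10
10 -6 -2 11 → max 11
-6 -2 11 12 → max 12
-2 11 12 -4 → max 12

12, 12, 12, 12, 10, 10, 10, 11, 12, 12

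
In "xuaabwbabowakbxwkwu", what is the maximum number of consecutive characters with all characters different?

6

add x: [x] len 1
add u: [x, u] len 2
add a: [x, u, a] len 3
add a (repeat a, move left end past it): [a] len 1
add b: [a, b] len 2
add w: [a, b, w] len 3
add b (repeat b, move left end past it): [w, b] len 2
add a: [w, b, a] len 3
add b (repeat b, move left end past it): [a, b] len 2
add o: [a, b, o] len 3
add w: [a, b, o, w] len 4
add a (repeat a, move left end past it): [b, o, w, a] len 4
add k: [b, o, w, a, k] len 5
add b (repeat b, move left end past it): [o, w, a, k, b] len 5
add x: [o, w, a, k, b, x] len 6
add w (repeat w, move left end past it): [a, k, b, x, w] len 5
add k (repeat k, move left end past it): [b, x, w, k] len 4
add w (repeat w, move left end past it): [k, w] len 2
add u: [k, w, u] len 3
Longest all-distinct length: 6.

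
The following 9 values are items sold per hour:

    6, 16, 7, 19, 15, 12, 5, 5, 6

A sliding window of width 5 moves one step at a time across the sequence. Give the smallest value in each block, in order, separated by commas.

6, 7, 5, 5, 5

[6, 16, 7, 19, 15] → min 6
[16, 7, 19, 15, 12] → min 7
[7, 19, 15, 12, 5] → min 5
[19, 15, 12, 5, 5] → min 5
[15, 12, 5, 5, 6] → min 5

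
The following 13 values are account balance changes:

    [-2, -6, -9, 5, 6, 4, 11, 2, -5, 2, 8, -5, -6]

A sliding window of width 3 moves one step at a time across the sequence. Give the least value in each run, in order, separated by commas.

-2 -6 -9 → min -9
-6 -9 5 → min -9
-9 5 6 → min -9
5 6 4 → min 4
6 4 11 → min 4
4 11 2 → min 2
11 2 -5 → min -5
2 -5 2 → min -5
-5 2 8 → min -5
2 8 -5 → min -5
8 -5 -6 → min -6

-9, -9, -9, 4, 4, 2, -5, -5, -5, -5, -6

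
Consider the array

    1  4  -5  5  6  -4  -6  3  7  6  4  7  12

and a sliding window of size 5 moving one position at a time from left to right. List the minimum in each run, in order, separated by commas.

(1, 4, -5, 5, 6) → min -5
(4, -5, 5, 6, -4) → min -5
(-5, 5, 6, -4, -6) → min -6
(5, 6, -4, -6, 3) → min -6
(6, -4, -6, 3, 7) → min -6
(-4, -6, 3, 7, 6) → min -6
(-6, 3, 7, 6, 4) → min -6
(3, 7, 6, 4, 7) → min 3
(7, 6, 4, 7, 12) → min 4

-5, -5, -6, -6, -6, -6, -6, 3, 4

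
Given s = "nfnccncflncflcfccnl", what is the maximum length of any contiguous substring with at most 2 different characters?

5

Extend right; when distinct count exceeds 2, shrink from the left:
add n: window [n] (1 distinct), len 1
add f: window [n, f] (2 distinct), len 2
add n: window [n, f, n] (2 distinct), len 3
add c: window [n, c] (2 distinct), len 2
add c: window [n, c, c] (2 distinct), len 3
add n: window [n, c, c, n] (2 distinct), len 4
add c: window [n, c, c, n, c] (2 distinct), len 5
add f: window [c, f] (2 distinct), len 2
add l: window [f, l] (2 distinct), len 2
add n: window [l, n] (2 distinct), len 2
add c: window [n, c] (2 distinct), len 2
add f: window [c, f] (2 distinct), len 2
add l: window [f, l] (2 distinct), len 2
add c: window [l, c] (2 distinct), len 2
add f: window [c, f] (2 distinct), len 2
add c: window [c, f, c] (2 distinct), len 3
add c: window [c, f, c, c] (2 distinct), len 4
add n: window [c, c, n] (2 distinct), len 3
add l: window [n, l] (2 distinct), len 2
Longest length with ≤2 distinct: 5.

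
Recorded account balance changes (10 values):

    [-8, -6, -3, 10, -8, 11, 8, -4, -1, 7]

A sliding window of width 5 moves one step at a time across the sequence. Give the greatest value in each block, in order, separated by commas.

-8 -6 -3 10 -8 → max 10
-6 -3 10 -8 11 → max 11
-3 10 -8 11 8 → max 11
10 -8 11 8 -4 → max 11
-8 11 8 -4 -1 → max 11
11 8 -4 -1 7 → max 11

10, 11, 11, 11, 11, 11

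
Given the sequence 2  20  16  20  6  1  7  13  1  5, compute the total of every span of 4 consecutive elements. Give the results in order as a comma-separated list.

58, 62, 43, 34, 27, 22, 26

[2, 20, 16, 20] → sum 58
[20, 16, 20, 6] → sum 62
[16, 20, 6, 1] → sum 43
[20, 6, 1, 7] → sum 34
[6, 1, 7, 13] → sum 27
[1, 7, 13, 1] → sum 22
[7, 13, 1, 5] → sum 26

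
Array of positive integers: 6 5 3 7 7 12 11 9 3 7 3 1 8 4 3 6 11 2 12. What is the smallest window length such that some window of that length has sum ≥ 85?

13

add 6: running sum 6 < 85
add 5: running sum 11 < 85
add 3: running sum 14 < 85
add 7: running sum 21 < 85
add 7: running sum 28 < 85
add 12: running sum 40 < 85
add 11: running sum 51 < 85
add 9: running sum 60 < 85
add 3: running sum 63 < 85
add 7: running sum 70 < 85
add 3: running sum 73 < 85
add 1: running sum 74 < 85
add 8: running sum 82 < 85
add 4: shortest ending here [6, 5, 3, 7, 7, 12, 11, 9, 3, 7, 3, 1, 8, 4] sum 86, len 14
add 3: shortest ending here [6, 5, 3, 7, 7, 12, 11, 9, 3, 7, 3, 1, 8, 4, 3] sum 89, len 15
add 6: shortest ending here [5, 3, 7, 7, 12, 11, 9, 3, 7, 3, 1, 8, 4, 3, 6] sum 89, len 15
add 11: shortest ending here [7, 12, 11, 9, 3, 7, 3, 1, 8, 4, 3, 6, 11] sum 85, len 13
add 2: shortest ending here [7, 12, 11, 9, 3, 7, 3, 1, 8, 4, 3, 6, 11, 2] sum 87, len 14
add 12: shortest ending here [12, 11, 9, 3, 7, 3, 1, 8, 4, 3, 6, 11, 2, 12] sum 92, len 14
Shortest qualifying length: 13.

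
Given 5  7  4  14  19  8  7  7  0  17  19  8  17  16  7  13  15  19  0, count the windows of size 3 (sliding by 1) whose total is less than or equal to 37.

[5, 7, 4] → sum 16  ≤ 37 ✓
[7, 4, 14] → sum 25  ≤ 37 ✓
[4, 14, 19] → sum 37  ≤ 37 ✓
[14, 19, 8] → sum 41
[19, 8, 7] → sum 34  ≤ 37 ✓
[8, 7, 7] → sum 22  ≤ 37 ✓
[7, 7, 0] → sum 14  ≤ 37 ✓
[7, 0, 17] → sum 24  ≤ 37 ✓
[0, 17, 19] → sum 36  ≤ 37 ✓
[17, 19, 8] → sum 44
[19, 8, 17] → sum 44
[8, 17, 16] → sum 41
[17, 16, 7] → sum 40
[16, 7, 13] → sum 36  ≤ 37 ✓
[7, 13, 15] → sum 35  ≤ 37 ✓
[13, 15, 19] → sum 47
[15, 19, 0] → sum 34  ≤ 37 ✓
11 windows satisfy the condition.

11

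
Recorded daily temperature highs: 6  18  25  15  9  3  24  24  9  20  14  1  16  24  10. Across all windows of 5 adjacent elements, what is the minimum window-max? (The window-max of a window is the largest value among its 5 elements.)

Each size-5 window and its max:
6 18 25 15 9 → max 25
18 25 15 9 3 → max 25
25 15 9 3 24 → max 25
15 9 3 24 24 → max 24
9 3 24 24 9 → max 24
3 24 24 9 20 → max 24
24 24 9 20 14 → max 24
24 9 20 14 1 → max 24
9 20 14 1 16 → max 20
20 14 1 16 24 → max 24
14 1 16 24 10 → max 24
Minimum of these is 20.

20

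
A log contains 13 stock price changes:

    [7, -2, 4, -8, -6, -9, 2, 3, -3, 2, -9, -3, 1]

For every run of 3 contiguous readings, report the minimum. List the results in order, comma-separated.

[7, -2, 4] → min -2
[-2, 4, -8] → min -8
[4, -8, -6] → min -8
[-8, -6, -9] → min -9
[-6, -9, 2] → min -9
[-9, 2, 3] → min -9
[2, 3, -3] → min -3
[3, -3, 2] → min -3
[-3, 2, -9] → min -9
[2, -9, -3] → min -9
[-9, -3, 1] → min -9

-2, -8, -8, -9, -9, -9, -3, -3, -9, -9, -9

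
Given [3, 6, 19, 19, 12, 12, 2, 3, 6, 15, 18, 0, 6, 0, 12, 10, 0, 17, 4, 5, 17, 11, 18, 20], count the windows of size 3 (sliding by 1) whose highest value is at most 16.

8

(3, 6, 19) → max 19
(6, 19, 19) → max 19
(19, 19, 12) → max 19
(19, 12, 12) → max 19
(12, 12, 2) → max 12  ≤ 16 ✓
(12, 2, 3) → max 12  ≤ 16 ✓
(2, 3, 6) → max 6  ≤ 16 ✓
(3, 6, 15) → max 15  ≤ 16 ✓
(6, 15, 18) → max 18
(15, 18, 0) → max 18
(18, 0, 6) → max 18
(0, 6, 0) → max 6  ≤ 16 ✓
(6, 0, 12) → max 12  ≤ 16 ✓
(0, 12, 10) → max 12  ≤ 16 ✓
(12, 10, 0) → max 12  ≤ 16 ✓
(10, 0, 17) → max 17
(0, 17, 4) → max 17
(17, 4, 5) → max 17
(4, 5, 17) → max 17
(5, 17, 11) → max 17
(17, 11, 18) → max 18
(11, 18, 20) → max 20
8 windows satisfy the condition.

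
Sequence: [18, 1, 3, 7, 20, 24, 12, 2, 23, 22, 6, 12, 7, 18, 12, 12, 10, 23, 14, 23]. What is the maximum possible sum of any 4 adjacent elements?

18 1 3 7 → sum 29
1 3 7 20 → sum 31
3 7 20 24 → sum 54
7 20 24 12 → sum 63
20 24 12 2 → sum 58
24 12 2 23 → sum 61
12 2 23 22 → sum 59
2 23 22 6 → sum 53
23 22 6 12 → sum 63
22 6 12 7 → sum 47
6 12 7 18 → sum 43
12 7 18 12 → sum 49
7 18 12 12 → sum 49
18 12 12 10 → sum 52
12 12 10 23 → sum 57
12 10 23 14 → sum 59
10 23 14 23 → sum 70
Maximum of these is 70.

70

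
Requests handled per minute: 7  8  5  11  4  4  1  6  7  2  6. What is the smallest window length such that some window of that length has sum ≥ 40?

7

add 7: running sum 7 < 40
add 8: running sum 15 < 40
add 5: running sum 20 < 40
add 11: running sum 31 < 40
add 4: running sum 35 < 40
add 4: running sum 39 < 40
add 1: shortest ending here [7, 8, 5, 11, 4, 4, 1] sum 40, len 7
add 6: shortest ending here [7, 8, 5, 11, 4, 4, 1, 6] sum 46, len 8
add 7: shortest ending here [8, 5, 11, 4, 4, 1, 6, 7] sum 46, len 8
add 2: shortest ending here [5, 11, 4, 4, 1, 6, 7, 2] sum 40, len 8
add 6: shortest ending here [11, 4, 4, 1, 6, 7, 2, 6] sum 41, len 8
Shortest qualifying length: 7.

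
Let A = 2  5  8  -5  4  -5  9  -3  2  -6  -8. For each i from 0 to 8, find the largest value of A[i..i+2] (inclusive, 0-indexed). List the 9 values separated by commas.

8, 8, 8, 4, 9, 9, 9, 2, 2

Sliding a size-3 window across the 11 values:
(2, 5, 8) → max 8
(5, 8, -5) → max 8
(8, -5, 4) → max 8
(-5, 4, -5) → max 4
(4, -5, 9) → max 9
(-5, 9, -3) → max 9
(9, -3, 2) → max 9
(-3, 2, -6) → max 2
(2, -6, -8) → max 2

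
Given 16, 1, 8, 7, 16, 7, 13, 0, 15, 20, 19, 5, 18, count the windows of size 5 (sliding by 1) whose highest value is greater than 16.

16 1 8 7 16 → max 16
1 8 7 16 7 → max 16
8 7 16 7 13 → max 16
7 16 7 13 0 → max 16
16 7 13 0 15 → max 16
7 13 0 15 20 → max 20  > 16 ✓
13 0 15 20 19 → max 20  > 16 ✓
0 15 20 19 5 → max 20  > 16 ✓
15 20 19 5 18 → max 20  > 16 ✓
4 windows satisfy the condition.

4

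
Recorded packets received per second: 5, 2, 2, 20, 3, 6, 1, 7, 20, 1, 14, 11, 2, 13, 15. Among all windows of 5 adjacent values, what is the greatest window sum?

Window sums for each of the 11 positions:
5 2 2 20 3 → sum 32
2 2 20 3 6 → sum 33
2 20 3 6 1 → sum 32
20 3 6 1 7 → sum 37
3 6 1 7 20 → sum 37
6 1 7 20 1 → sum 35
1 7 20 1 14 → sum 43
7 20 1 14 11 → sum 53
20 1 14 11 2 → sum 48
1 14 11 2 13 → sum 41
14 11 2 13 15 → sum 55
Greatest of these is 55.

55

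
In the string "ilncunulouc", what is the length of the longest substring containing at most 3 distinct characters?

add i: window [i] (1 distinct), len 1
add l: window [i, l] (2 distinct), len 2
add n: window [i, l, n] (3 distinct), len 3
add c: window [l, n, c] (3 distinct), len 3
add u: window [n, c, u] (3 distinct), len 3
add n: window [n, c, u, n] (3 distinct), len 4
add u: window [n, c, u, n, u] (3 distinct), len 5
add l: window [u, n, u, l] (3 distinct), len 4
add o: window [u, l, o] (3 distinct), len 3
add u: window [u, l, o, u] (3 distinct), len 4
add c: window [o, u, c] (3 distinct), len 3
Longest length with ≤3 distinct: 5.

5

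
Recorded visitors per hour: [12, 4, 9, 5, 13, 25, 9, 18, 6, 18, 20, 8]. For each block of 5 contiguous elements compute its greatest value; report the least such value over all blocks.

(12, 4, 9, 5, 13) → max 13
(4, 9, 5, 13, 25) → max 25
(9, 5, 13, 25, 9) → max 25
(5, 13, 25, 9, 18) → max 25
(13, 25, 9, 18, 6) → max 25
(25, 9, 18, 6, 18) → max 25
(9, 18, 6, 18, 20) → max 20
(18, 6, 18, 20, 8) → max 20
Least of these is 13.

13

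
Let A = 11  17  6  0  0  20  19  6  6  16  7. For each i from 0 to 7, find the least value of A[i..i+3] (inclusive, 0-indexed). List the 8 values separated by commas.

0, 0, 0, 0, 0, 6, 6, 6

Sliding a size-4 window across the 11 values:
11 17 6 0 → min 0
17 6 0 0 → min 0
6 0 0 20 → min 0
0 0 20 19 → min 0
0 20 19 6 → min 0
20 19 6 6 → min 6
19 6 6 16 → min 6
6 6 16 7 → min 6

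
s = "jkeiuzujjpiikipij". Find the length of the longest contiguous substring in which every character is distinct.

[j] len 1
[j, k] len 2
[j, k, e] len 3
[j, k, e, i] len 4
[j, k, e, i, u] len 5
[j, k, e, i, u, z] len 6
[z, u] len 2
[z, u, j] len 3
[j] len 1
[j, p] len 2
[j, p, i] len 3
[i] len 1
[i, k] len 2
[k, i] len 2
[k, i, p] len 3
[p, i] len 2
[p, i, j] len 3
Longest all-distinct length: 6.

6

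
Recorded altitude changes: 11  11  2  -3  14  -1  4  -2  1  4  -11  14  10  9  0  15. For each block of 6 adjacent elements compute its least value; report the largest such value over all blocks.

11 11 2 -3 14 -1 → min -3
11 2 -3 14 -1 4 → min -3
2 -3 14 -1 4 -2 → min -3
-3 14 -1 4 -2 1 → min -3
14 -1 4 -2 1 4 → min -2
-1 4 -2 1 4 -11 → min -11
4 -2 1 4 -11 14 → min -11
-2 1 4 -11 14 10 → min -11
1 4 -11 14 10 9 → min -11
4 -11 14 10 9 0 → min -11
-11 14 10 9 0 15 → min -11
Largest of these is -2.

-2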